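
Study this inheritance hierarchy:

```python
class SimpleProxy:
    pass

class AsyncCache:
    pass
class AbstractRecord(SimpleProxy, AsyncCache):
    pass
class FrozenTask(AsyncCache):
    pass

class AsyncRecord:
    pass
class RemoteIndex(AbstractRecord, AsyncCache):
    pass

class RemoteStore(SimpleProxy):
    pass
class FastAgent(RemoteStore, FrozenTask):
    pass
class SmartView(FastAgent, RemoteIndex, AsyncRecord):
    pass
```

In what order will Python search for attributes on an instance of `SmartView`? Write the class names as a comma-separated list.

L[SmartView] = SmartView + merge(L[FastAgent], L[RemoteIndex], L[AsyncRecord], [FastAgent RemoteIndex AsyncRecord])
  take FastAgent:  [FastAgent RemoteStore SimpleProxy FrozenTask AsyncCache object] + [RemoteIndex AbstractRecord SimpleProxy AsyncCache object] + [AsyncRecord object] + [FastAgent RemoteIndex AsyncRecord]
  take RemoteStore:  [RemoteStore SimpleProxy FrozenTask AsyncCache object] + [RemoteIndex AbstractRecord SimpleProxy AsyncCache object] + [AsyncRecord object] + [RemoteIndex AsyncRecord]
  take RemoteIndex:  [SimpleProxy FrozenTask AsyncCache object] + [RemoteIndex AbstractRecord SimpleProxy AsyncCache object] + [AsyncRecord object] + [RemoteIndex AsyncRecord]
  take AbstractRecord:  [SimpleProxy FrozenTask AsyncCache object] + [AbstractRecord SimpleProxy AsyncCache object] + [AsyncRecord object] + [AsyncRecord]
  take SimpleProxy:  [SimpleProxy FrozenTask AsyncCache object] + [SimpleProxy AsyncCache object] + [AsyncRecord object] + [AsyncRecord]
  take FrozenTask:  [FrozenTask AsyncCache object] + [AsyncCache object] + [AsyncRecord object] + [AsyncRecord]
  take AsyncCache:  [AsyncCache object] + [AsyncCache object] + [AsyncRecord object] + [AsyncRecord]
  take AsyncRecord:  [object] + [object] + [AsyncRecord object] + [AsyncRecord]
  take object:  [object] + [object] + [object]

SmartView, FastAgent, RemoteStore, RemoteIndex, AbstractRecord, SimpleProxy, FrozenTask, AsyncCache, AsyncRecord, object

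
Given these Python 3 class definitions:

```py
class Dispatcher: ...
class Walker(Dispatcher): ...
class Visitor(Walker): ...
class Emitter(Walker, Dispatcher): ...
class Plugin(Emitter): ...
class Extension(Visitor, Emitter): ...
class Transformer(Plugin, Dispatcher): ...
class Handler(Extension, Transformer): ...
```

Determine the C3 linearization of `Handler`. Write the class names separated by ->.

Handler -> Extension -> Visitor -> Transformer -> Plugin -> Emitter -> Walker -> Dispatcher -> object

L[Handler] = Handler + merge(L[Extension], L[Transformer], [Extension Transformer])
  take Extension:  [Extension Visitor Emitter Walker Dispatcher object] + [Transformer Plugin Emitter Walker Dispatcher object] + [Extension Transformer]
  take Visitor:  [Visitor Emitter Walker Dispatcher object] + [Transformer Plugin Emitter Walker Dispatcher object] + [Transformer]
  take Transformer:  [Emitter Walker Dispatcher object] + [Transformer Plugin Emitter Walker Dispatcher object] + [Transformer]
  take Plugin:  [Emitter Walker Dispatcher object] + [Plugin Emitter Walker Dispatcher object]
  take Emitter:  [Emitter Walker Dispatcher object] + [Emitter Walker Dispatcher object]
  take Walker:  [Walker Dispatcher object] + [Walker Dispatcher object]
  take Dispatcher:  [Dispatcher object] + [Dispatcher object]
  take object:  [object] + [object]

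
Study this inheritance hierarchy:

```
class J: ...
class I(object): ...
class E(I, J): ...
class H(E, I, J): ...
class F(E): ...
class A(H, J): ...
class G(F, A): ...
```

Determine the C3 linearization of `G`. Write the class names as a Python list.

[G, F, A, H, E, I, J, object]

L[G] = G + merge(L[F], L[A], [F A])
  take F:  [F E I J object] + [A H E I J object] + [F A]
  take A:  [E I J object] + [A H E I J object] + [A]
  take H:  [E I J object] + [H E I J object]
  take E:  [E I J object] + [E I J object]
  take I:  [I J object] + [I J object]
  take J:  [J object] + [J object]
  take object:  [object] + [object]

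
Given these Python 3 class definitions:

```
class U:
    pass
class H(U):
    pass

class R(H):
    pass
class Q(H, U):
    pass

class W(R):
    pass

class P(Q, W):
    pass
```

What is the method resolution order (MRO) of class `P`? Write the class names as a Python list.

[P, Q, W, R, H, U, object]

L[P] = P + merge(L[Q], L[W], [Q W])
  take Q:  [Q H U object] + [W R H U object] + [Q W]
  take W:  [H U object] + [W R H U object] + [W]
  take R:  [H U object] + [R H U object]
  take H:  [H U object] + [H U object]
  take U:  [U object] + [U object]
  take object:  [object] + [object]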